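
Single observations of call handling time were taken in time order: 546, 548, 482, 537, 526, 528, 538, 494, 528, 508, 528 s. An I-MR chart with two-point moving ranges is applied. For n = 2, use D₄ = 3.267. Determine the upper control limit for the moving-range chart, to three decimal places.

Moving ranges: 2, 66, 55, 11, 2, 10, 44, 34, 20, 20; M̄R̄ = 264.0000 / 10 = 26.4000
UCL_MR = D₄·M̄R̄ = 3.267 × 26.4000 = 86.2488

86.249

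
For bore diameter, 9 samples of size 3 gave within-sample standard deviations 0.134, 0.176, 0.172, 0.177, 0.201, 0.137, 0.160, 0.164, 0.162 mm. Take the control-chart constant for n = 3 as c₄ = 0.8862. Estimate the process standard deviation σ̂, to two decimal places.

0.19

s̄ = (0.134 + 0.176 + 0.172 + 0.177 + 0.201 + 0.137 + 0.160 + 0.164 + 0.162) / 9 = 0.1648
σ̂ = s̄ / c₄ = 0.1648 / 0.8862 = 0.1859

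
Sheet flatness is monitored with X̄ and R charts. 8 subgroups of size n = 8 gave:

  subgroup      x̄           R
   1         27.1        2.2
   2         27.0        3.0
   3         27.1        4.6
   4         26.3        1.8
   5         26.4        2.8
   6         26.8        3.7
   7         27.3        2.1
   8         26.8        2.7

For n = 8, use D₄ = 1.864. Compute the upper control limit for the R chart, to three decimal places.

R̄ = (2.2 + 3.0 + 4.6 + 1.8 + 2.8 + 3.7 + 2.1 + 2.7) / 8 = 22.9000 / 8 = 2.8625
UCL_R = D₄·R̄ = 1.864 × 2.8625 = 5.3357

5.336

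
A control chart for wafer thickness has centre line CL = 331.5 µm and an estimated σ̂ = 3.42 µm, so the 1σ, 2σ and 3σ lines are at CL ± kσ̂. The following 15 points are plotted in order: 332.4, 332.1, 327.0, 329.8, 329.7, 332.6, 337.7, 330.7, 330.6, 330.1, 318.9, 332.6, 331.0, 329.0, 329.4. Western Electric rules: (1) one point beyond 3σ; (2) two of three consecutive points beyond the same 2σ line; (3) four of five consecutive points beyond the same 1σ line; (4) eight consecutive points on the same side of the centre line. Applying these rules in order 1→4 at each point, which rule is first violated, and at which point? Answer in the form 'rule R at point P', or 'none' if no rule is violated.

rule 1 at point 11

Zone of each point (C = within 1σ̂, B = 1σ̂–2σ̂, A = 2σ̂–3σ̂, * = beyond 3σ̂; sign = side of CL): 1:+C, 2:+C, 3:-B, 4:-C, 5:-C, 6:+C, 7:+B, 8:-C, 9:-C, 10:-C, 11:-*, 12:+C, 13:-C, 14:-C, 15:-C
Rule 1 (one point beyond the 3σ limits) is satisfied at point 11.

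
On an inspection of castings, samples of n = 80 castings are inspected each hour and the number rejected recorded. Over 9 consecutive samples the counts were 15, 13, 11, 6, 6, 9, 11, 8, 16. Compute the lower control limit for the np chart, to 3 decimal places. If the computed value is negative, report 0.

p̄ = Σdᵢ / (k·n) = 95 / (9 × 80) = 0.13194
LCL = np̄ − 3·√(np̄(1−p̄)) = 10.5556 − 3 × 3.0270 = 1.4745

1.475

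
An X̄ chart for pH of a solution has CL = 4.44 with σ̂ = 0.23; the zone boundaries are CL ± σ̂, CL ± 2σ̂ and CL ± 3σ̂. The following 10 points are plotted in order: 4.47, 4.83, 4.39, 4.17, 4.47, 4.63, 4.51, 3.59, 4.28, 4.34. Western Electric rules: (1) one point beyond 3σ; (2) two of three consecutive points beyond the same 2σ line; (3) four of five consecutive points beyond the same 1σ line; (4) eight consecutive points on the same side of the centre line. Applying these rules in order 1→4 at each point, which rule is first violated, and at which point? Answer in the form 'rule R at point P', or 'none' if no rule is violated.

Zone of each point (C = within 1σ̂, B = 1σ̂–2σ̂, A = 2σ̂–3σ̂, * = beyond 3σ̂; sign = side of CL): 1:+C, 2:+B, 3:-C, 4:-B, 5:+C, 6:+C, 7:+C, 8:-*, 9:-C, 10:-C
Rule 1 (one point beyond the 3σ limits) is satisfied at point 8.

rule 1 at point 8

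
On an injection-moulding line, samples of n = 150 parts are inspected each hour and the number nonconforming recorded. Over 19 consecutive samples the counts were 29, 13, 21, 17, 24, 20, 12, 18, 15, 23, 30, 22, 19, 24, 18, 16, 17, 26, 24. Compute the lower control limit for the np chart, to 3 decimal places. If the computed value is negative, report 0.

7.821

p̄ = Σdᵢ / (k·n) = 388 / (19 × 150) = 0.13614
LCL = np̄ − 3·√(np̄(1−p̄)) = 20.4211 − 3 × 4.2001 = 7.8207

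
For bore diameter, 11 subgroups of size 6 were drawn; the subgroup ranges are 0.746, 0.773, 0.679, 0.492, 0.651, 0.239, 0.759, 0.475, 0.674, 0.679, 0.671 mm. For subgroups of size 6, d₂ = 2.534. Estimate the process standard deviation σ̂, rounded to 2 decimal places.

R̄ = (0.746 + 0.773 + 0.679 + 0.492 + 0.651 + 0.239 + 0.759 + 0.475 + 0.674 + 0.679 + 0.671) / 11 = 0.6216
σ̂ = R̄ / d₂ = 0.6216 / 2.534 = 0.2453

0.25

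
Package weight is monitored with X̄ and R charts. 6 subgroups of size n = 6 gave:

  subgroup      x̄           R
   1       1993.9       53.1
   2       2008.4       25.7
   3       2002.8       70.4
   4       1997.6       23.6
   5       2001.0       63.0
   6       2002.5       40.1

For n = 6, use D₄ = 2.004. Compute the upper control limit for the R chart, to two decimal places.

92.15

R̄ = (53.1 + 25.7 + 70.4 + 23.6 + 63.0 + 40.1) / 6 = 275.9000 / 6 = 45.9833
UCL_R = D₄·R̄ = 2.004 × 45.9833 = 92.1506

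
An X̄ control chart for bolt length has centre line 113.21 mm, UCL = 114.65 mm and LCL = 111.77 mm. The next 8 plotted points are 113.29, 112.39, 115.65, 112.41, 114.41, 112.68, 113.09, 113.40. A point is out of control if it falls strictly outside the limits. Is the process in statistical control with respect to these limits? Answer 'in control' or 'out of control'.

Compare each point to [111.77, 114.65]: sample 3 = 115.65 > UCL.

out of control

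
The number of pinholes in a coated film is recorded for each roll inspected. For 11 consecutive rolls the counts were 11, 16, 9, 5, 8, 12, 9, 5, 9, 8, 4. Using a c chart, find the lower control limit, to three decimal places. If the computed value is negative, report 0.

0.000

c̄ = (11 + 16 + 9 + 5 + 8 + 12 + 9 + 5 + 9 + 8 + 4) / 11 = 96 / 11 = 8.7273
LCL = c̄ − 3√c̄ = 8.7273 − 3 × 2.9542 = -0.1353 → 0 (cannot be negative)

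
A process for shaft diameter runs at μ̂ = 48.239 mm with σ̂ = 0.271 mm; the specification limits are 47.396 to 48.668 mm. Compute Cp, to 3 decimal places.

Cp = (USL − LSL) / (6σ̂) = (48.668 − 47.396) / (6 × 0.271) = 1.2720 / 1.6260 = 0.7823

0.782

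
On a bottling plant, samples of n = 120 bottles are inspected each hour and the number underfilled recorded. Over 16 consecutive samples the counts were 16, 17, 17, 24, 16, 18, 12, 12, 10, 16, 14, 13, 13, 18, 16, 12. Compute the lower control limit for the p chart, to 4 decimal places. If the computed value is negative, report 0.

p̄ = Σdᵢ / (k·n) = 244 / (16 × 120) = 0.12708
LCL = p̄ − 3·√(p̄(1−p̄)/n) = 0.12708 − 3 × 0.03040 = 0.03587

0.0359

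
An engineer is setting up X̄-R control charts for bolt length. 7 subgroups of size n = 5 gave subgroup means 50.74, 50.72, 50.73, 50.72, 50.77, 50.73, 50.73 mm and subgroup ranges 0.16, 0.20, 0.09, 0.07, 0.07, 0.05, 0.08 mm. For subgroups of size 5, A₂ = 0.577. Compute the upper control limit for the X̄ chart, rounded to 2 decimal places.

X̄̄ = (50.74 + 50.72 + 50.73 + 50.72 + 50.77 + 50.73 + 50.73) / 7 = 355.1400 / 7 = 50.7343
R̄ = (0.16 + 0.20 + 0.09 + 0.07 + 0.07 + 0.05 + 0.08) / 7 = 0.7200 / 7 = 0.1029
UCL = X̄̄ + A₂·R̄ = 50.7343 + 0.577 × 0.1029 = 50.7936

50.79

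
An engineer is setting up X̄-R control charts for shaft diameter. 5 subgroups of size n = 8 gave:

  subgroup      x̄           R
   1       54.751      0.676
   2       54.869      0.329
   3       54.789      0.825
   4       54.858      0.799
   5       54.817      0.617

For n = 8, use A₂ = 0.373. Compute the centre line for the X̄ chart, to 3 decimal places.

X̄̄ = (54.751 + 54.869 + 54.789 + 54.858 + 54.817) / 5 = 274.0840 / 5 = 54.8168
CL = X̄̄ = 54.8168

54.817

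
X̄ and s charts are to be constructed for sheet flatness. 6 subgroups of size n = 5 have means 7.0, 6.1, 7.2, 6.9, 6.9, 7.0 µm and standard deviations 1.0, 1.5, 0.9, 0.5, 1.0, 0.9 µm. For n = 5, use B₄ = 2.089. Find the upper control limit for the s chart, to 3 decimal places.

2.019

s̄ = (1.0 + 1.5 + 0.9 + 0.5 + 1.0 + 0.9) / 6 = 0.9667
UCL_s = B₄·s̄ = 2.089 × 0.9667 = 2.0194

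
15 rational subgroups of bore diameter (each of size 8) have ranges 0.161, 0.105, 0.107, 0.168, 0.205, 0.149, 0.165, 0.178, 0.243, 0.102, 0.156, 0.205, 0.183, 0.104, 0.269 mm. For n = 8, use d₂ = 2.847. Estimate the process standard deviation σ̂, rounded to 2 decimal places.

R̄ = (0.161 + 0.105 + 0.107 + 0.168 + 0.205 + 0.149 + 0.165 + 0.178 + 0.243 + 0.102 + 0.156 + 0.205 + 0.183 + 0.104 + 0.269) / 15 = 0.1667
σ̂ = R̄ / d₂ = 0.1667 / 2.847 = 0.0585

0.06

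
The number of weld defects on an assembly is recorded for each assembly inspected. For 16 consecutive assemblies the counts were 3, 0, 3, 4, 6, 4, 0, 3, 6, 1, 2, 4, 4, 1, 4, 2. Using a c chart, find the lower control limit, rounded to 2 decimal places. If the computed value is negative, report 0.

0.00

c̄ = (3 + 0 + 3 + 4 + 6 + 4 + 0 + 3 + 6 + 1 + 2 + 4 + 4 + 1 + 4 + 2) / 16 = 47 / 16 = 2.9375
LCL = c̄ − 3√c̄ = 2.9375 − 3 × 1.7139 = -2.2042 → 0 (cannot be negative)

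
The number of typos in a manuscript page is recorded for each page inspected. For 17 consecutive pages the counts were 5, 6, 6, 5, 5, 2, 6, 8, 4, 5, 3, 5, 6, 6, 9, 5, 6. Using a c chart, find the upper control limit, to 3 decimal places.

c̄ = (5 + 6 + 6 + 5 + 5 + 2 + 6 + 8 + 4 + 5 + 3 + 5 + 6 + 6 + 9 + 5 + 6) / 17 = 92 / 17 = 5.4118
UCL = c̄ + 3√c̄ = 5.4118 + 3 × √5.4118 = 5.4118 + 3 × 2.3263 = 12.3907

12.391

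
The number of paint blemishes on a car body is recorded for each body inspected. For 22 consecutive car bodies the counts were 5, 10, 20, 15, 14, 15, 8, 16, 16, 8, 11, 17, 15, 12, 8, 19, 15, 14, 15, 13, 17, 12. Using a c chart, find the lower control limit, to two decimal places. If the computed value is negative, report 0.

c̄ = (5 + 10 + 20 + 15 + 14 + 15 + 8 + 16 + 16 + 8 + 11 + 17 + 15 + 12 + 8 + 19 + 15 + 14 + 15 + 13 + 17 + 12) / 22 = 295 / 22 = 13.4091
LCL = c̄ − 3√c̄ = 13.4091 − 3 × 3.6618 = 2.4236

2.42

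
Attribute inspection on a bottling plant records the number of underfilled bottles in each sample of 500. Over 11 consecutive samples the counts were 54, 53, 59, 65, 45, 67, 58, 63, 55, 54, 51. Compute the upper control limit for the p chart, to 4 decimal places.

0.1560

p̄ = Σdᵢ / (k·n) = 624 / (11 × 500) = 0.11345
UCL = p̄ + 3·√(p̄(1−p̄)/n) = 0.11345 + 3 × √(0.11345×0.88655/500) = 0.11345 + 3 × 0.01418 = 0.15600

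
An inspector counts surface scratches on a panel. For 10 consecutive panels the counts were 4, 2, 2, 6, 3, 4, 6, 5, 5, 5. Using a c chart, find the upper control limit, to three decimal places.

c̄ = (4 + 2 + 2 + 6 + 3 + 4 + 6 + 5 + 5 + 5) / 10 = 42 / 10 = 4.2000
UCL = c̄ + 3√c̄ = 4.2000 + 3 × √4.2000 = 4.2000 + 3 × 2.0494 = 10.3482

10.348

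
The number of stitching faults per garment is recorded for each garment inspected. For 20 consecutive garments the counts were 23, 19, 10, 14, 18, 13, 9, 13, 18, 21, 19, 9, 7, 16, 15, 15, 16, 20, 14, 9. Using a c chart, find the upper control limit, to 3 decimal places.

26.480

c̄ = (23 + 19 + 10 + 14 + 18 + 13 + 9 + 13 + 18 + 21 + 19 + 9 + 7 + 16 + 15 + 15 + 16 + 20 + 14 + 9) / 20 = 298 / 20 = 14.9000
UCL = c̄ + 3√c̄ = 14.9000 + 3 × √14.9000 = 14.9000 + 3 × 3.8601 = 26.4802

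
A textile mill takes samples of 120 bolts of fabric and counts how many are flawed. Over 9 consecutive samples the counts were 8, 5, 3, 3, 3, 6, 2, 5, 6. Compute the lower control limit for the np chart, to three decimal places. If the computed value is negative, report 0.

p̄ = Σdᵢ / (k·n) = 41 / (9 × 120) = 0.03796
LCL = np̄ − 3·√(np̄(1−p̄)) = 4.5556 − 3 × 2.0935 = -1.7249 → 0 (negative, so LCL = 0)

0.000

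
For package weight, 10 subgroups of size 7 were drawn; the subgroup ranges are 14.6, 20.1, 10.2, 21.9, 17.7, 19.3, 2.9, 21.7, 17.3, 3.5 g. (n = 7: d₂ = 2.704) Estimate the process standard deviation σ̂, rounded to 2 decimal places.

5.52

R̄ = (14.6 + 20.1 + 10.2 + 21.9 + 17.7 + 19.3 + 2.9 + 21.7 + 17.3 + 3.5) / 10 = 14.9200
σ̂ = R̄ / d₂ = 14.9200 / 2.704 = 5.5178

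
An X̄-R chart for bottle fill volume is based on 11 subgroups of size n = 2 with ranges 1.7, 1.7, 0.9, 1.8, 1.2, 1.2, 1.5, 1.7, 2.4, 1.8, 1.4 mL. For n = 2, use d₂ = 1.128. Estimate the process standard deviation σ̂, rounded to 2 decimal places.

R̄ = (1.7 + 1.7 + 0.9 + 1.8 + 1.2 + 1.2 + 1.5 + 1.7 + 2.4 + 1.8 + 1.4) / 11 = 1.5727
σ̂ = R̄ / d₂ = 1.5727 / 1.128 = 1.3943

1.39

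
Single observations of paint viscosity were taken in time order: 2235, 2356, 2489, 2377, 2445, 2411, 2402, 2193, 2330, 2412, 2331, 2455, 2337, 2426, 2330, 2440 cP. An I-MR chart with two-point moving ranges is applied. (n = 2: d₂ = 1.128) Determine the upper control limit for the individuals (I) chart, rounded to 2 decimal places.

2643.10

X̄ = (2235 + 2356 + 2489 + 2377 + 2445 + 2411 + 2402 + 2193 + 2330 + 2412 + 2331 + 2455 + 2337 + 2426 + 2330 + 2440) / 16 = 2373.0625
Moving ranges: 121, 133, 112, 68, 34, 9, 209, 137, 82, 81, 124, 118, 89, 96, 110; M̄R̄ = 1523.0000 / 15 = 101.5333
UCL = X̄ + 3·M̄R̄/d₂ = 2373.0625 + 3 × 101.5333 / 1.128 = 2643.0980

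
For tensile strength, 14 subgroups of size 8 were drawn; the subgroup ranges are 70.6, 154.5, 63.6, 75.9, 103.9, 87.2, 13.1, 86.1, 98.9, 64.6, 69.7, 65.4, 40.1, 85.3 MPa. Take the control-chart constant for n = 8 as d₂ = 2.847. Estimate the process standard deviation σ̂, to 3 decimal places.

R̄ = (70.6 + 154.5 + 63.6 + 75.9 + 103.9 + 87.2 + 13.1 + 86.1 + 98.9 + 64.6 + 69.7 + 65.4 + 40.1 + 85.3) / 14 = 77.0643
σ̂ = R̄ / d₂ = 77.0643 / 2.847 = 27.0686

27.069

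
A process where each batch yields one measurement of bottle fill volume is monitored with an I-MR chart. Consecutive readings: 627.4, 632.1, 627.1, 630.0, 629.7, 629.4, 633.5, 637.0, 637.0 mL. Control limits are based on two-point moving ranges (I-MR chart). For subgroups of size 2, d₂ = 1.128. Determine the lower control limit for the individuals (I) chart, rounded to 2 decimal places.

624.55

X̄ = (627.4 + 632.1 + 627.1 + 630.0 + 629.7 + 629.4 + 633.5 + 637.0 + 637.0) / 9 = 631.4667
Moving ranges: 4.7, 5.0, 2.9, 0.3, 0.3, 4.1, 3.5, 0.0; M̄R̄ = 20.8000 / 8 = 2.6000
LCL = X̄ − 3·M̄R̄/d₂ = 631.4667 − 3 × 2.6000 / 1.128 = 624.5518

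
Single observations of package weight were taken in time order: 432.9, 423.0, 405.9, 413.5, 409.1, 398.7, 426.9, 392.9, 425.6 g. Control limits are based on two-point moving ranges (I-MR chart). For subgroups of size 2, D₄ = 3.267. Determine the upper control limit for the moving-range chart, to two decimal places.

Moving ranges: 9.9, 17.1, 7.6, 4.4, 10.4, 28.2, 34.0, 32.7; M̄R̄ = 144.3000 / 8 = 18.0375
UCL_MR = D₄·M̄R̄ = 3.267 × 18.0375 = 58.9285

58.93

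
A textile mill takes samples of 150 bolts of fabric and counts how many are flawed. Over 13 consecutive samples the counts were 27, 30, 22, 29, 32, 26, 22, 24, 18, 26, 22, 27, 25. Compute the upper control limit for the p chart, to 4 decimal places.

0.2611

p̄ = Σdᵢ / (k·n) = 330 / (13 × 150) = 0.16923
UCL = p̄ + 3·√(p̄(1−p̄)/n) = 0.16923 + 3 × √(0.16923×0.83077/150) = 0.16923 + 3 × 0.03061 = 0.26108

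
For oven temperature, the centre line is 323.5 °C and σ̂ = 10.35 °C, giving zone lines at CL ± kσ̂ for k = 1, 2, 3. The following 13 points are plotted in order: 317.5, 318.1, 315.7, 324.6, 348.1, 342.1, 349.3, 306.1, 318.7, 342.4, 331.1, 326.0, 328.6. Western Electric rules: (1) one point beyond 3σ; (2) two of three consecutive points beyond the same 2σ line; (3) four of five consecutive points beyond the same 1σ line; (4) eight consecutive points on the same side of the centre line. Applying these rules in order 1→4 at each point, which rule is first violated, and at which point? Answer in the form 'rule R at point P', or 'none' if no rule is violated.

rule 2 at point 7

Zone of each point (C = within 1σ̂, B = 1σ̂–2σ̂, A = 2σ̂–3σ̂, * = beyond 3σ̂; sign = side of CL): 1:-C, 2:-C, 3:-C, 4:+C, 5:+A, 6:+B, 7:+A, 8:-B, 9:-C, 10:+B, 11:+C, 12:+C, 13:+C
Rule 2 (two of three consecutive points beyond the same 2σ limit) is satisfied at point 7.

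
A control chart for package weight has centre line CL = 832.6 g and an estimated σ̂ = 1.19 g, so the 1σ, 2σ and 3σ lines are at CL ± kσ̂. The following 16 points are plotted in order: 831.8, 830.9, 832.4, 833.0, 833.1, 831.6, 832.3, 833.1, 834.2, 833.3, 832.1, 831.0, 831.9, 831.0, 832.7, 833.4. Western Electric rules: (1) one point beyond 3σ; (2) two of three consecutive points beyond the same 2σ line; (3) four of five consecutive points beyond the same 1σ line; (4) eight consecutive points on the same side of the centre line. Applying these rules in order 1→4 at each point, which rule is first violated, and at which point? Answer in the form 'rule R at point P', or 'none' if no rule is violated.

Zone of each point (C = within 1σ̂, B = 1σ̂–2σ̂, A = 2σ̂–3σ̂, * = beyond 3σ̂; sign = side of CL): 1:-C, 2:-B, 3:-C, 4:+C, 5:+C, 6:-C, 7:-C, 8:+C, 9:+B, 10:+C, 11:-C, 12:-B, 13:-C, 14:-B, 15:+C, 16:+C
No rule fires across all 16 points.

none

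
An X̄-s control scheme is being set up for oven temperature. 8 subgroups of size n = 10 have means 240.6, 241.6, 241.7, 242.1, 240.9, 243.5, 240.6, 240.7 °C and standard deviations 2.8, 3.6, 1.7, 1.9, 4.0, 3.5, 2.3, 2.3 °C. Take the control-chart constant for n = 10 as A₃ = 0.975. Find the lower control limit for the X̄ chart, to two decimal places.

238.77

X̄̄ = (240.6 + 241.6 + 241.7 + 242.1 + 240.9 + 243.5 + 240.6 + 240.7) / 8 = 241.4625
s̄ = (2.8 + 3.6 + 1.7 + 1.9 + 4.0 + 3.5 + 2.3 + 2.3) / 8 = 2.7625
LCL = X̄̄ − A₃·s̄ = 241.4625 − 0.975 × 2.7625 = 238.7691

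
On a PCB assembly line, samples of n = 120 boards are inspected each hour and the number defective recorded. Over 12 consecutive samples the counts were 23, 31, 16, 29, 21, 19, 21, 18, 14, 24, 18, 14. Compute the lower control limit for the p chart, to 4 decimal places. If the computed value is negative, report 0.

p̄ = Σdᵢ / (k·n) = 248 / (12 × 120) = 0.17222
LCL = p̄ − 3·√(p̄(1−p̄)/n) = 0.17222 − 3 × 0.03447 = 0.06882

0.0688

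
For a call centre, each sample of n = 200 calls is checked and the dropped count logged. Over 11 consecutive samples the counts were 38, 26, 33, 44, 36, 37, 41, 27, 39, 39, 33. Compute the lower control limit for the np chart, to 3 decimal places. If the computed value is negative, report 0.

p̄ = Σdᵢ / (k·n) = 393 / (11 × 200) = 0.17864
LCL = np̄ − 3·√(np̄(1−p̄)) = 35.7273 − 3 × 5.4171 = 19.4759

19.476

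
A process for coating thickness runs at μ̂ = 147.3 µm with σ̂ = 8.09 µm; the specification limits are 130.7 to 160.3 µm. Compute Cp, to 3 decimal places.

0.610

Cp = (USL − LSL) / (6σ̂) = (160.3 − 130.7) / (6 × 8.09) = 29.6000 / 48.5400 = 0.6098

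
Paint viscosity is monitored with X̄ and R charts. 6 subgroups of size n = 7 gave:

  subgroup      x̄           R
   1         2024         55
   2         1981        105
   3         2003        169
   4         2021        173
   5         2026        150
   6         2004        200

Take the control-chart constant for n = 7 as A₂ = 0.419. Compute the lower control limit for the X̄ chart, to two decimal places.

X̄̄ = (2024 + 1981 + 2003 + 2021 + 2026 + 2004) / 6 = 12059.0000 / 6 = 2009.8333
R̄ = (55 + 105 + 169 + 173 + 150 + 200) / 6 = 852.0000 / 6 = 142.0000
LCL = X̄̄ − A₂·R̄ = 2009.8333 − 0.419 × 142.0000 = 1950.3353

1950.34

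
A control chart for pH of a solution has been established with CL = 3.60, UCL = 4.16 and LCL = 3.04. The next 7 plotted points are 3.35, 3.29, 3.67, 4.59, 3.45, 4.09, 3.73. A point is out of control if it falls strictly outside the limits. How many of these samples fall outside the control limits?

1

Compare each point to [3.04, 4.16]: sample 4 = 4.59 > UCL.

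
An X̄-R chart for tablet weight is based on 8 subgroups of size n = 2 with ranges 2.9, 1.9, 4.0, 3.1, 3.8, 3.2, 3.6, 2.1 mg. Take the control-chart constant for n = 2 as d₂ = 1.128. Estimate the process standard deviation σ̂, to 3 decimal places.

R̄ = (2.9 + 1.9 + 4.0 + 3.1 + 3.8 + 3.2 + 3.6 + 2.1) / 8 = 3.0750
σ̂ = R̄ / d₂ = 3.0750 / 1.128 = 2.7261

2.726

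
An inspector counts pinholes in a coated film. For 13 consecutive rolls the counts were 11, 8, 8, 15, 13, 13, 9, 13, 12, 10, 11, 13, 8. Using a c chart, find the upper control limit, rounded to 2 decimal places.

21.06

c̄ = (11 + 8 + 8 + 15 + 13 + 13 + 9 + 13 + 12 + 10 + 11 + 13 + 8) / 13 = 144 / 13 = 11.0769
UCL = c̄ + 3√c̄ = 11.0769 + 3 × √11.0769 = 11.0769 + 3 × 3.3282 = 21.0615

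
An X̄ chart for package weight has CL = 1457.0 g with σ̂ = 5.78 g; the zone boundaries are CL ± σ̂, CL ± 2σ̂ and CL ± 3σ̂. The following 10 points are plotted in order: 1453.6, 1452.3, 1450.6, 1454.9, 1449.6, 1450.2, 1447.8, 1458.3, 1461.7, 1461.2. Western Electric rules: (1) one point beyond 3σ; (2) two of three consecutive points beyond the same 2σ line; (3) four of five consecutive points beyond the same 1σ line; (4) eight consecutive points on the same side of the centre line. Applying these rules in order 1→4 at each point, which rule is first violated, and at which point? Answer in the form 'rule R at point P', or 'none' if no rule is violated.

rule 3 at point 7

Zone of each point (C = within 1σ̂, B = 1σ̂–2σ̂, A = 2σ̂–3σ̂, * = beyond 3σ̂; sign = side of CL): 1:-C, 2:-C, 3:-B, 4:-C, 5:-B, 6:-B, 7:-B, 8:+C, 9:+C, 10:+C
Rule 3 (four of five consecutive points beyond the same 1σ limit) is satisfied at point 7.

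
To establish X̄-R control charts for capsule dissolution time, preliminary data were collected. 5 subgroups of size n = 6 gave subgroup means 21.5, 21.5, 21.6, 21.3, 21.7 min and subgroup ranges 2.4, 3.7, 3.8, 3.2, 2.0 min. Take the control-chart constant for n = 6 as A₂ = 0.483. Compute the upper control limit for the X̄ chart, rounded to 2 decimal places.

X̄̄ = (21.5 + 21.5 + 21.6 + 21.3 + 21.7) / 5 = 107.6000 / 5 = 21.5200
R̄ = (2.4 + 3.7 + 3.8 + 3.2 + 2.0) / 5 = 15.1000 / 5 = 3.0200
UCL = X̄̄ + A₂·R̄ = 21.5200 + 0.483 × 3.0200 = 22.9787

22.98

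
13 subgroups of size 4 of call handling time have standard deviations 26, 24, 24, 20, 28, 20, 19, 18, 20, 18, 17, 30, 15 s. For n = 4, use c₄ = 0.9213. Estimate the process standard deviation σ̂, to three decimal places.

s̄ = (26 + 24 + 24 + 20 + 28 + 20 + 19 + 18 + 20 + 18 + 17 + 30 + 15) / 13 = 21.4615
σ̂ = s̄ / c₄ = 21.4615 / 0.9213 = 23.2948

23.295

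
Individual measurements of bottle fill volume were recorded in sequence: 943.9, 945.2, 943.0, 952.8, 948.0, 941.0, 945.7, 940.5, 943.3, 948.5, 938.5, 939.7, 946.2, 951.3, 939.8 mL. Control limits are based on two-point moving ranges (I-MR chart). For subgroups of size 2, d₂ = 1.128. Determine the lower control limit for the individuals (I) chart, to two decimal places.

929.81

X̄ = (943.9 + 945.2 + 943.0 + 952.8 + 948.0 + 941.0 + 945.7 + 940.5 + 943.3 + 948.5 + 938.5 + 939.7 + 946.2 + 951.3 + 939.8) / 15 = 944.4933
Moving ranges: 1.3, 2.2, 9.8, 4.8, 7.0, 4.7, 5.2, 2.8, 5.2, 10.0, 1.2, 6.5, 5.1, 11.5; M̄R̄ = 77.3000 / 14 = 5.5214
LCL = X̄ − 3·M̄R̄/d₂ = 944.4933 − 3 × 5.5214 / 1.128 = 929.8087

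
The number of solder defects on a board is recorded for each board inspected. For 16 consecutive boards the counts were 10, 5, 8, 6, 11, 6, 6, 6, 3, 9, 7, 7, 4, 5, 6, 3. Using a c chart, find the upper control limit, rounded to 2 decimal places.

c̄ = (10 + 5 + 8 + 6 + 11 + 6 + 6 + 6 + 3 + 9 + 7 + 7 + 4 + 5 + 6 + 3) / 16 = 102 / 16 = 6.3750
UCL = c̄ + 3√c̄ = 6.3750 + 3 × √6.3750 = 6.3750 + 3 × 2.5249 = 13.9496

13.95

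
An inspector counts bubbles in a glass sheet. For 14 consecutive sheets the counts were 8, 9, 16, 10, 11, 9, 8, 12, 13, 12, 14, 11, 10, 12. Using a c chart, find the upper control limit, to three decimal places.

c̄ = (8 + 9 + 16 + 10 + 11 + 9 + 8 + 12 + 13 + 12 + 14 + 11 + 10 + 12) / 14 = 155 / 14 = 11.0714
UCL = c̄ + 3√c̄ = 11.0714 + 3 × √11.0714 = 11.0714 + 3 × 3.3274 = 21.0536

21.054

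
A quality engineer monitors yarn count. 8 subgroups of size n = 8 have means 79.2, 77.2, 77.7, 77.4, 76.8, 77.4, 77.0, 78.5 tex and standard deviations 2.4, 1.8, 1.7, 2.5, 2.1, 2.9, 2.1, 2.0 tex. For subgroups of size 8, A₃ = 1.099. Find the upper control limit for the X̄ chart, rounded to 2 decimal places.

80.05

X̄̄ = (79.2 + 77.2 + 77.7 + 77.4 + 76.8 + 77.4 + 77.0 + 78.5) / 8 = 77.6500
s̄ = (2.4 + 1.8 + 1.7 + 2.5 + 2.1 + 2.9 + 2.1 + 2.0) / 8 = 2.1875
UCL = X̄̄ + A₃·s̄ = 77.6500 + 1.099 × 2.1875 = 80.0541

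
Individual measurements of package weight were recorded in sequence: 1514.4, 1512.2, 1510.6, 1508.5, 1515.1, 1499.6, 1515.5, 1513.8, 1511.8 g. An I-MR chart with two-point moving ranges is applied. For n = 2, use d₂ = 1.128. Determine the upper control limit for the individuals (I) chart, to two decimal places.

1527.10

X̄ = (1514.4 + 1512.2 + 1510.6 + 1508.5 + 1515.1 + 1499.6 + 1515.5 + 1513.8 + 1511.8) / 9 = 1511.2778
Moving ranges: 2.2, 1.6, 2.1, 6.6, 15.5, 15.9, 1.7, 2.0; M̄R̄ = 47.6000 / 8 = 5.9500
UCL = X̄ + 3·M̄R̄/d₂ = 1511.2778 + 3 × 5.9500 / 1.128 = 1527.1022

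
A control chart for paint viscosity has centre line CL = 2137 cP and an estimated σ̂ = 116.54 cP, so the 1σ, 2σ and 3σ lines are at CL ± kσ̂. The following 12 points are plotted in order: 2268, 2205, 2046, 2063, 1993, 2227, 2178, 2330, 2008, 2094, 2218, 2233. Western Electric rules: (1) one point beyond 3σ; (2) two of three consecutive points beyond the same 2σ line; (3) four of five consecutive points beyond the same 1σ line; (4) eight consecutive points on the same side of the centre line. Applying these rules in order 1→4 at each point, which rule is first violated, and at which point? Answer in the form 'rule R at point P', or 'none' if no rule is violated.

Zone of each point (C = within 1σ̂, B = 1σ̂–2σ̂, A = 2σ̂–3σ̂, * = beyond 3σ̂; sign = side of CL): 1:+B, 2:+C, 3:-C, 4:-C, 5:-B, 6:+C, 7:+C, 8:+B, 9:-B, 10:-C, 11:+C, 12:+C
No rule fires across all 12 points.

none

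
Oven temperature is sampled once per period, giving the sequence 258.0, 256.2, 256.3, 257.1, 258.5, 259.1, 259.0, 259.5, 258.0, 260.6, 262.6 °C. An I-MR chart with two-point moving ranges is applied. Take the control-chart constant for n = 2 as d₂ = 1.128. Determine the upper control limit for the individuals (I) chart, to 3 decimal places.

X̄ = (258.0 + 256.2 + 256.3 + 257.1 + 258.5 + 259.1 + 259.0 + 259.5 + 258.0 + 260.6 + 262.6) / 11 = 258.6273
Moving ranges: 1.8, 0.1, 0.8, 1.4, 0.6, 0.1, 0.5, 1.5, 2.6, 2.0; M̄R̄ = 11.4000 / 10 = 1.1400
UCL = X̄ + 3·M̄R̄/d₂ = 258.6273 + 3 × 1.1400 / 1.128 = 261.6592

261.659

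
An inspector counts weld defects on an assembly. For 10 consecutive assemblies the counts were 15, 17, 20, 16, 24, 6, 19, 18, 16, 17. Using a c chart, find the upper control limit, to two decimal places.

c̄ = (15 + 17 + 20 + 16 + 24 + 6 + 19 + 18 + 16 + 17) / 10 = 168 / 10 = 16.8000
UCL = c̄ + 3√c̄ = 16.8000 + 3 × √16.8000 = 16.8000 + 3 × 4.0988 = 29.0963

29.10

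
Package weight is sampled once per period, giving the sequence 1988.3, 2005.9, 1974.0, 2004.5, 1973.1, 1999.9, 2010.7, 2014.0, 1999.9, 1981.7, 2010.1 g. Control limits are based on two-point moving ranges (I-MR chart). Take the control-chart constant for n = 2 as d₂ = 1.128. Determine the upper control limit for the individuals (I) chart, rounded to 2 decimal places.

X̄ = (1988.3 + 2005.9 + 1974.0 + 2004.5 + 1973.1 + 1999.9 + 2010.7 + 2014.0 + 1999.9 + 1981.7 + 2010.1) / 11 = 1996.5545
Moving ranges: 17.6, 31.9, 30.5, 31.4, 26.8, 10.8, 3.3, 14.1, 18.2, 28.4; M̄R̄ = 213.0000 / 10 = 21.3000
UCL = X̄ + 3·M̄R̄/d₂ = 1996.5545 + 3 × 21.3000 / 1.128 = 2053.2035

2053.20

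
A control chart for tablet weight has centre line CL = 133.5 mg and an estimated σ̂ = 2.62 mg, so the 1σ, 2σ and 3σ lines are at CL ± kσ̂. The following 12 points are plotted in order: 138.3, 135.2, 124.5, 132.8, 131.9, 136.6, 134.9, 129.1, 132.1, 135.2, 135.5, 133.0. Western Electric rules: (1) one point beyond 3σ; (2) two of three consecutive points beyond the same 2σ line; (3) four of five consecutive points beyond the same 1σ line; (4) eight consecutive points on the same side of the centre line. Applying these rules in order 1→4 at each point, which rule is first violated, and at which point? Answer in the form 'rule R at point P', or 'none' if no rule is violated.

rule 1 at point 3

Zone of each point (C = within 1σ̂, B = 1σ̂–2σ̂, A = 2σ̂–3σ̂, * = beyond 3σ̂; sign = side of CL): 1:+B, 2:+C, 3:-*, 4:-C, 5:-C, 6:+B, 7:+C, 8:-B, 9:-C, 10:+C, 11:+C, 12:-C
Rule 1 (one point beyond the 3σ limits) is satisfied at point 3.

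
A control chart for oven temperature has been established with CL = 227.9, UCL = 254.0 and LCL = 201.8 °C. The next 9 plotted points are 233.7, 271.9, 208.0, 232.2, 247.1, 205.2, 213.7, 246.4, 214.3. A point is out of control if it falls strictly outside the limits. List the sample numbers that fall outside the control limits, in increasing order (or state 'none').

2

Compare each point to [201.8, 254.0]: sample 2 = 271.9 > UCL.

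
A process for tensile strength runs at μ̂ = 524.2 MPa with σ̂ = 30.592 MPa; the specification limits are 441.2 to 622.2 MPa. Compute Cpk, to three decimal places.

0.904

Cpu = (USL − μ̂) / (3σ̂) = (622.2 − 524.2) / (3 × 30.592) = 1.0678; Cpl = (μ̂ − LSL) / (3σ̂) = (524.2 − 441.2) / (3 × 30.592) = 0.9044; Cpk = min(Cpu, Cpl) = 0.9044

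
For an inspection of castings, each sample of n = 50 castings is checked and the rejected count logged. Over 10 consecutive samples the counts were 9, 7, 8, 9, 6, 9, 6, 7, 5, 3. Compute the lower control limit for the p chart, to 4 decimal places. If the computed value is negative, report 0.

p̄ = Σdᵢ / (k·n) = 69 / (10 × 50) = 0.13800
LCL = p̄ − 3·√(p̄(1−p̄)/n) = 0.13800 − 3 × 0.04878 = -0.00833 → 0 (negative, so LCL = 0)

0.0000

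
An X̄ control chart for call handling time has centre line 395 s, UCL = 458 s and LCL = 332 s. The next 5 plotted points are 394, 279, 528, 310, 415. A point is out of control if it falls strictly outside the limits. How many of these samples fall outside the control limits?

3

Compare each point to [332, 458]: sample 2 = 279 < LCL; sample 3 = 528 > UCL; sample 4 = 310 < LCL.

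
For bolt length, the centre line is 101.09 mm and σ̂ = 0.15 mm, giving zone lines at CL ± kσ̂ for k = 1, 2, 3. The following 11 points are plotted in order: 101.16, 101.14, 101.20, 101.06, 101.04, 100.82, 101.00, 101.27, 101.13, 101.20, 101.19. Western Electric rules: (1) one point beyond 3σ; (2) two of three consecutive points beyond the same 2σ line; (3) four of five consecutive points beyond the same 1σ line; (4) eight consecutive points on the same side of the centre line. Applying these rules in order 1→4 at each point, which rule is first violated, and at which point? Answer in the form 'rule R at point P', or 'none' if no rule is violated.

Zone of each point (C = within 1σ̂, B = 1σ̂–2σ̂, A = 2σ̂–3σ̂, * = beyond 3σ̂; sign = side of CL): 1:+C, 2:+C, 3:+C, 4:-C, 5:-C, 6:-B, 7:-C, 8:+B, 9:+C, 10:+C, 11:+C
No rule fires across all 11 points.

none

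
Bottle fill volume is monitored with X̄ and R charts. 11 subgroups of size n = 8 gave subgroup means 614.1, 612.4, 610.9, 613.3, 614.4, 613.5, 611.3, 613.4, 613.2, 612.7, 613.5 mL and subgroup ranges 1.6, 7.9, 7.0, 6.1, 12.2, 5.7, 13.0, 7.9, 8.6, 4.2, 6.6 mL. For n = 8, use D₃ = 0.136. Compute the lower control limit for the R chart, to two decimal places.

R̄ = (1.6 + 7.9 + 7.0 + 6.1 + 12.2 + 5.7 + 13.0 + 7.9 + 8.6 + 4.2 + 6.6) / 11 = 80.8000 / 11 = 7.3455
LCL_R = D₃·R̄ = 0.136 × 7.3455 = 0.9990

1.00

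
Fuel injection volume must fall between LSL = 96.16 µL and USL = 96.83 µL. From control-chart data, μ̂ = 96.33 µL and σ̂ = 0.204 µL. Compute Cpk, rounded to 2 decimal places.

0.28

Cpu = (USL − μ̂) / (3σ̂) = (96.83 − 96.33) / (3 × 0.204) = 0.8170; Cpl = (μ̂ − LSL) / (3σ̂) = (96.33 − 96.16) / (3 × 0.204) = 0.2778; Cpk = min(Cpu, Cpl) = 0.2778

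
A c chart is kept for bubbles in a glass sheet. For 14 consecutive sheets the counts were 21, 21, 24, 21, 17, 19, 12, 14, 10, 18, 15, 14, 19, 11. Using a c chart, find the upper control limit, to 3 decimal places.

c̄ = (21 + 21 + 24 + 21 + 17 + 19 + 12 + 14 + 10 + 18 + 15 + 14 + 19 + 11) / 14 = 236 / 14 = 16.8571
UCL = c̄ + 3√c̄ = 16.8571 + 3 × √16.8571 = 16.8571 + 3 × 4.1057 = 29.1744

29.174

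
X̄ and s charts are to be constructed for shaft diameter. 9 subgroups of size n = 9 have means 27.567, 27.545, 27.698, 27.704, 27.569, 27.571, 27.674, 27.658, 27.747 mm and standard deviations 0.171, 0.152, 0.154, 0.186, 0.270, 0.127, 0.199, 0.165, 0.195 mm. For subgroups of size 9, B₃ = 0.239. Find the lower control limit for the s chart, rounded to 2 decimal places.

0.04

s̄ = (0.171 + 0.152 + 0.154 + 0.186 + 0.270 + 0.127 + 0.199 + 0.165 + 0.195) / 9 = 0.1799
LCL_s = B₃·s̄ = 0.239 × 0.1799 = 0.0430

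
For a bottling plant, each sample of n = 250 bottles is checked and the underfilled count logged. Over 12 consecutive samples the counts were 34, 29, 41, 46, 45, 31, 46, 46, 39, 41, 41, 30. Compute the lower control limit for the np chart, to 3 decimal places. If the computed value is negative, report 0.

p̄ = Σdᵢ / (k·n) = 469 / (12 × 250) = 0.15633
LCL = np̄ − 3·√(np̄(1−p̄)) = 39.0833 − 3 × 5.7422 = 21.8566

21.857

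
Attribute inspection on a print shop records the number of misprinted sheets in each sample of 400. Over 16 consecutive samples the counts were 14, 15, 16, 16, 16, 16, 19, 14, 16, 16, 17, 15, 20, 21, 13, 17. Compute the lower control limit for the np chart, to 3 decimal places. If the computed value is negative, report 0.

4.446

p̄ = Σdᵢ / (k·n) = 261 / (16 × 400) = 0.04078
LCL = np̄ − 3·√(np̄(1−p̄)) = 16.3125 − 3 × 3.9557 = 4.4455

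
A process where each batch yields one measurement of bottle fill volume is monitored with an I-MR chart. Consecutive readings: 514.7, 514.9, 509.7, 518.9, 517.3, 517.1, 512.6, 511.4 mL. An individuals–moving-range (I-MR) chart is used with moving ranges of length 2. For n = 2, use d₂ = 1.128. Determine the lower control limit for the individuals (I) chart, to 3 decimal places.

X̄ = (514.7 + 514.9 + 509.7 + 518.9 + 517.3 + 517.1 + 512.6 + 511.4) / 8 = 514.5750
Moving ranges: 0.2, 5.2, 9.2, 1.6, 0.2, 4.5, 1.2; M̄R̄ = 22.1000 / 7 = 3.1571
LCL = X̄ − 3·M̄R̄/d₂ = 514.5750 − 3 × 3.1571 / 1.128 = 506.1783

506.178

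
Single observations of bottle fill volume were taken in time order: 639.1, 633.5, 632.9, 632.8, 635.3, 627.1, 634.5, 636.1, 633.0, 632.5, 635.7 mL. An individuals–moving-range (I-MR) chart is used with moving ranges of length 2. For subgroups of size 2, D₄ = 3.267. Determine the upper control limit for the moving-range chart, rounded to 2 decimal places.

Moving ranges: 5.6, 0.6, 0.1, 2.5, 8.2, 7.4, 1.6, 3.1, 0.5, 3.2; M̄R̄ = 32.8000 / 10 = 3.2800
UCL_MR = D₄·M̄R̄ = 3.267 × 3.2800 = 10.7158

10.72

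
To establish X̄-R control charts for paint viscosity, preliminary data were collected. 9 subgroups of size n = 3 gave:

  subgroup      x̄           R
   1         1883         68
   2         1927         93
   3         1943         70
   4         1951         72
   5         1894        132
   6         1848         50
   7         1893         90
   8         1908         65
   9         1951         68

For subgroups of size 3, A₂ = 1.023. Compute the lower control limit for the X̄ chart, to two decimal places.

X̄̄ = (1883 + 1927 + 1943 + 1951 + 1894 + 1848 + 1893 + 1908 + 1951) / 9 = 17198.0000 / 9 = 1910.8889
R̄ = (68 + 93 + 70 + 72 + 132 + 50 + 90 + 65 + 68) / 9 = 708.0000 / 9 = 78.6667
LCL = X̄̄ − A₂·R̄ = 1910.8889 − 1.023 × 78.6667 = 1830.4129

1830.41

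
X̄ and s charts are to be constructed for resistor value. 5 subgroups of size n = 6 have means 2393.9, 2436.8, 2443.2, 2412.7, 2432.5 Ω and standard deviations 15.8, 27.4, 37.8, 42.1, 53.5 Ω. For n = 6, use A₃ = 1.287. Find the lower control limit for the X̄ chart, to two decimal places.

X̄̄ = (2393.9 + 2436.8 + 2443.2 + 2412.7 + 2432.5) / 5 = 2423.8200
s̄ = (15.8 + 27.4 + 37.8 + 42.1 + 53.5) / 5 = 35.3200
LCL = X̄̄ − A₃·s̄ = 2423.8200 − 1.287 × 35.3200 = 2378.3632

2378.36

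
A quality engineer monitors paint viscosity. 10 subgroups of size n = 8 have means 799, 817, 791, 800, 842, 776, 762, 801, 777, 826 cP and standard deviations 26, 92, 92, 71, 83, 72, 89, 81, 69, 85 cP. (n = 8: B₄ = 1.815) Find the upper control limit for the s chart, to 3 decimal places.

137.940

s̄ = (26 + 92 + 92 + 71 + 83 + 72 + 89 + 81 + 69 + 85) / 10 = 76.0000
UCL_s = B₄·s̄ = 1.815 × 76.0000 = 137.9400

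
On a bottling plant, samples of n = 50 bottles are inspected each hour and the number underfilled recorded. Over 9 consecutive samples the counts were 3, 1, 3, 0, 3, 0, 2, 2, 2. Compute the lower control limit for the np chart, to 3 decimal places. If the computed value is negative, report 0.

0.000

p̄ = Σdᵢ / (k·n) = 16 / (9 × 50) = 0.03556
LCL = np̄ − 3·√(np̄(1−p̄)) = 1.7778 − 3 × 1.3094 = -2.1505 → 0 (negative, so LCL = 0)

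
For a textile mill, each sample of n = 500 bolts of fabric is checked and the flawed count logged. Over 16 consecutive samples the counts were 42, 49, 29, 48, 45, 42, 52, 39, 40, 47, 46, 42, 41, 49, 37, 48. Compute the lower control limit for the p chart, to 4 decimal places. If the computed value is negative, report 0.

0.0492

p̄ = Σdᵢ / (k·n) = 696 / (16 × 500) = 0.08700
LCL = p̄ − 3·√(p̄(1−p̄)/n) = 0.08700 − 3 × 0.01260 = 0.04919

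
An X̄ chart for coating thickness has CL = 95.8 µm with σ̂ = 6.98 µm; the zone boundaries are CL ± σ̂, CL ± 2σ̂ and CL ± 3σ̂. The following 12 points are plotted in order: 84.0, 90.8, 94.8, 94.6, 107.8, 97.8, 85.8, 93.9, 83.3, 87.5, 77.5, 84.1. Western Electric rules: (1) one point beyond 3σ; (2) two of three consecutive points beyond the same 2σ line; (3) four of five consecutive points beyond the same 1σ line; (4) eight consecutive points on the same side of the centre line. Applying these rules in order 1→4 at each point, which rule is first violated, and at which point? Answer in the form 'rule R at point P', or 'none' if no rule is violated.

rule 3 at point 11

Zone of each point (C = within 1σ̂, B = 1σ̂–2σ̂, A = 2σ̂–3σ̂, * = beyond 3σ̂; sign = side of CL): 1:-B, 2:-C, 3:-C, 4:-C, 5:+B, 6:+C, 7:-B, 8:-C, 9:-B, 10:-B, 11:-A, 12:-B
Rule 3 (four of five consecutive points beyond the same 1σ limit) is satisfied at point 11.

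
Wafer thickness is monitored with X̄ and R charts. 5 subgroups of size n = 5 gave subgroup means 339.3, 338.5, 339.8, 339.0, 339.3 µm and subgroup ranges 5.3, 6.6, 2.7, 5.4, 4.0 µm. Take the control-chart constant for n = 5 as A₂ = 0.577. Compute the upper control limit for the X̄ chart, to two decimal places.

X̄̄ = (339.3 + 338.5 + 339.8 + 339.0 + 339.3) / 5 = 1695.9000 / 5 = 339.1800
R̄ = (5.3 + 6.6 + 2.7 + 5.4 + 4.0) / 5 = 24.0000 / 5 = 4.8000
UCL = X̄̄ + A₂·R̄ = 339.1800 + 0.577 × 4.8000 = 341.9496

341.95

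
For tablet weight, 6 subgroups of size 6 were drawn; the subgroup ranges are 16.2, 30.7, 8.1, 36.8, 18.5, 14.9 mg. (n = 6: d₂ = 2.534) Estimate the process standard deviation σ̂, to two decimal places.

8.23

R̄ = (16.2 + 30.7 + 8.1 + 36.8 + 18.5 + 14.9) / 6 = 20.8667
σ̂ = R̄ / d₂ = 20.8667 / 2.534 = 8.2347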